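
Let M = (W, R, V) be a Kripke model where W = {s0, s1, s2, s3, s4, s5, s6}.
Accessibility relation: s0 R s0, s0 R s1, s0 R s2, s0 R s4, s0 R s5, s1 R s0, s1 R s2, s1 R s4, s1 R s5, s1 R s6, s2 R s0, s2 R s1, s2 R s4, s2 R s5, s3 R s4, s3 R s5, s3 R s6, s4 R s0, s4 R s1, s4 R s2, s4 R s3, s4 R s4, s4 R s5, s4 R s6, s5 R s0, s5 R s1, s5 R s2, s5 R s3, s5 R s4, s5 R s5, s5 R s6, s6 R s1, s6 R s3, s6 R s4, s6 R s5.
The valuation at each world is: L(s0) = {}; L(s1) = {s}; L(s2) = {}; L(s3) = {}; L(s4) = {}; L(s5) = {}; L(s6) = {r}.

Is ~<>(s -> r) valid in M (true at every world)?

No

Recall that <>ψ holds at a world iff ψ holds at some accessible world.
Let φ = ~<>(s -> r). Evaluate φ at each world:
  s0 (successors {s0, s1, s2, s4, s5}): φ is false.
  s1 (successors {s0, s2, s4, s5, s6}): φ is false.
  s2 (successors {s0, s1, s4, s5}): φ is false.
  s3 (successors {s4, s5, s6}): φ is false.
  s4 (successors {s0, s1, s2, s3, s4, s5, s6}): φ is false.
  s5 (successors {s0, s1, s2, s3, s4, s5, s6}): φ is false.
  s6 (successors {s1, s3, s4, s5}): φ is false.
Detail at s0 (counterexample):
  At s0: <>(s -> r) is true, so ~<>(s -> r) is false.
    At s0: <>(s -> r) requires s -> r at some successor in {s0, s1, s2, s4, s5}.
      s -> r holds at s0, so <>(s -> r) is true at s0.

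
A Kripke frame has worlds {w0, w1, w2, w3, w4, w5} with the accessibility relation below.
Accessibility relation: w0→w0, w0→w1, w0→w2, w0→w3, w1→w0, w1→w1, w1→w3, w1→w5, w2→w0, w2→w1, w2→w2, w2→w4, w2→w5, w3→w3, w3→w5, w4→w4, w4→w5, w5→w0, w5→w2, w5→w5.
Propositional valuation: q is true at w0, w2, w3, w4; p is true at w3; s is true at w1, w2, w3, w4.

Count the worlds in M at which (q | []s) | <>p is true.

Let φ = (q | []s) | <>p. Evaluate φ at each world:
  w0 (successors {w0, w1, w2, w3}): φ is true.
  w1 (successors {w0, w1, w3, w5}): φ is true.
  w2 (successors {w0, w1, w2, w4, w5}): φ is true.
  w3 (successors {w3, w5}): φ is true.
  w4 (successors {w4, w5}): φ is true.
  w5 (successors {w0, w2, w5}): φ is false.
For instance, at w3:
  At w3: q | []s is true, <>p is true, so (q | []s) | <>p is true.
    At w3: q is true, []s is false, so q | []s is true.
      At w3: []s requires s at every successor {w3, w5}.
        s fails at w5, so []s is false at w3.
    At w3: <>p requires p at some successor in {w3, w5}.
      p holds at w3, so <>p is true at w3.
Satisfying worlds: {w0, w1, w2, w3, w4}

5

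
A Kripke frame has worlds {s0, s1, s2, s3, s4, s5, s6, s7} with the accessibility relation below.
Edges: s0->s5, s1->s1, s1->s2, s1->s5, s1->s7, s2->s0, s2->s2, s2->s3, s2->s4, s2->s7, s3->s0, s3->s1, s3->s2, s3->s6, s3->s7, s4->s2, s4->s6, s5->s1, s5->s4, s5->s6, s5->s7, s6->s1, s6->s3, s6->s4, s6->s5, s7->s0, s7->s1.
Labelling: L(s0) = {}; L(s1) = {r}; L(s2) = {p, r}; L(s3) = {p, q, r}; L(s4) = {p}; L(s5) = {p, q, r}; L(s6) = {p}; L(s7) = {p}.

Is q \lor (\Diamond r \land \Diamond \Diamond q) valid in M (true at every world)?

Let φ = q \lor (\Diamond r \land \Diamond \Diamond q). Evaluate φ at each world:
  s0 (successors {s5}): φ is false.
  s1 (successors {s1, s2, s5, s7}): φ is true.
  s2 (successors {s0, s2, s3, s4, s7}): φ is true.
  s3 (successors {s0, s1, s2, s6, s7}): φ is true.
  s4 (successors {s2, s6}): φ is true.
  s5 (successors {s1, s4, s6, s7}): φ is true.
  s6 (successors {s1, s3, s4, s5}): φ is true.
  s7 (successors {s0, s1}): φ is true.
Detail at s0 (counterexample):
  At s0: q is false, \Diamond r \land \Diamond \Diamond q is false, so q \lor (\Diamond r \land \Diamond \Diamond q) is false.
    At s0: \Diamond r is true, \Diamond \Diamond q is false, so \Diamond r \land \Diamond \Diamond q is false.
      At s0: \Diamond r requires r at some successor in {s5}.
        r holds at s5, so \Diamond r is true at s0.
      At s0: \Diamond \Diamond q requires \Diamond q at some successor in {s5}.
        At s5: \Diamond q is false.
      So \Diamond \Diamond q is false at s0.

No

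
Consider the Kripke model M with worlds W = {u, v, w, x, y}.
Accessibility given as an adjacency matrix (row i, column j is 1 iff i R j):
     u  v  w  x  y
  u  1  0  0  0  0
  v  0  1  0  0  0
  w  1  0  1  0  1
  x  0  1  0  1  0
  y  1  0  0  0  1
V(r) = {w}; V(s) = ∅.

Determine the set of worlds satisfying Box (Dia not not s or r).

none

Let φ = Box (Dia not not s or r). Evaluate φ at each world:
  u (successors {u}): φ is false.
  v (successors {v}): φ is false.
  w (successors {u, w, y}): φ is false.
  x (successors {v, x}): φ is false.
  y (successors {u, y}): φ is false.
For instance, at x:
  At x: Box (Dia not not s or r) requires Dia not not s or r at every successor {v, x}.
    Dia not not s or r fails at v, so Box (Dia not not s or r) is false at x.
      At v: Dia not not s is false, r is false, so Dia not not s or r is false.
Satisfying worlds: none.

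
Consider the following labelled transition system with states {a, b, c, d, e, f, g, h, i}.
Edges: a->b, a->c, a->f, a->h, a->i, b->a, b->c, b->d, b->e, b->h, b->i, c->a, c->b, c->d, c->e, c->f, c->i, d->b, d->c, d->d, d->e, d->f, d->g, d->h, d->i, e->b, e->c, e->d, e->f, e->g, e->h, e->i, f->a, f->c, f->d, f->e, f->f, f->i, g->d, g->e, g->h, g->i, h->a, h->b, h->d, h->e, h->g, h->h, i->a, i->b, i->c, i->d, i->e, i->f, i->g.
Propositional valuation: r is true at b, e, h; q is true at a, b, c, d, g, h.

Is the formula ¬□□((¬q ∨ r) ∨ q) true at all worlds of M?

No

Recall that □ψ holds at a world iff ψ holds at every accessible world, and ◇ψ holds iff ψ holds at some accessible world.
Let φ = ¬□□((¬q ∨ r) ∨ q). Evaluate φ at each world:
  a (successors {b, c, f, h, i}): φ is false.
  b (successors {a, c, d, e, h, i}): φ is false.
  c (successors {a, b, d, e, f, i}): φ is false.
  d (successors {b, c, d, e, f, g, h, i}): φ is false.
  e (successors {b, c, d, f, g, h, i}): φ is false.
  f (successors {a, c, d, e, f, i}): φ is false.
  g (successors {d, e, h, i}): φ is false.
  h (successors {a, b, d, e, g, h}): φ is false.
  i (successors {a, b, c, d, e, f, g}): φ is false.
Detail at a (counterexample):
  At a: □□((¬q ∨ r) ∨ q) is true, so ¬□□((¬q ∨ r) ∨ q) is false.
    At a: □□((¬q ∨ r) ∨ q) requires □((¬q ∨ r) ∨ q) at every successor {b, c, f, h, i}.
      At b: □((¬q ∨ r) ∨ q) is true.
      At c: □((¬q ∨ r) ∨ q) is true.
      At f: □((¬q ∨ r) ∨ q) is true.
      At h: □((¬q ∨ r) ∨ q) is true.
      At i: □((¬q ∨ r) ∨ q) is true.
    So □□((¬q ∨ r) ∨ q) is true at a.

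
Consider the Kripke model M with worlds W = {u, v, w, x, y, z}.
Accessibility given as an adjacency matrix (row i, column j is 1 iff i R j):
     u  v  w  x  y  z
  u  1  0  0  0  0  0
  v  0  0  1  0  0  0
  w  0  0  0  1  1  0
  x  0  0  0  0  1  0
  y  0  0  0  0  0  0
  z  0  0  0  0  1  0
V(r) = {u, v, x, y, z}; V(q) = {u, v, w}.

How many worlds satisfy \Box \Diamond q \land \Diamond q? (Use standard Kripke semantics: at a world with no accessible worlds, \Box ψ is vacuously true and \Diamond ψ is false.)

Let φ = \Box \Diamond q \land \Diamond q. Evaluate φ at each world:
  u (successors {u}): φ is true.
  v (successors {w}): φ is false.
  w (successors {x, y}): φ is false.
  x (successors {y}): φ is false.
  y (successors ∅): φ is false.
  z (successors {y}): φ is false.
For instance, at z:
  At z: \Box \Diamond q is false, \Diamond q is false, so \Box \Diamond q \land \Diamond q is false.
    At z: \Box \Diamond q requires \Diamond q at every successor {y}.
      \Diamond q fails at y, so \Box \Diamond q is false at z.
    At z: \Diamond q requires q at some successor in {y}.
      At y: q is false.
    So \Diamond q is false at z.
Satisfying worlds: {u}

1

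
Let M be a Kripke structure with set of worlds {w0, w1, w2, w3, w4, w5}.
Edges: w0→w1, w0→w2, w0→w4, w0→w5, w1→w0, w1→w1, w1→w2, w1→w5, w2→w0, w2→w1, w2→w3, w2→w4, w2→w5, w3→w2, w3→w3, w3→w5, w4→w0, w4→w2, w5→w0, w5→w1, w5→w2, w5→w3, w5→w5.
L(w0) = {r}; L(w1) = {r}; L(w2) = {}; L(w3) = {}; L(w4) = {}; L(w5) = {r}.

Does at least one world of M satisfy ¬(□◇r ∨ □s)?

Let φ = ¬(□◇r ∨ □s). Evaluate φ at each world:
  w0 (successors {w1, w2, w4, w5}): φ is false.
  w1 (successors {w0, w1, w2, w5}): φ is false.
  w2 (successors {w0, w1, w3, w4, w5}): φ is false.
  w3 (successors {w2, w3, w5}): φ is false.
  w4 (successors {w0, w2}): φ is false.
  w5 (successors {w0, w1, w2, w3, w5}): φ is false.
For instance, at w2:
  At w2: □◇r ∨ □s is true, so ¬(□◇r ∨ □s) is false.
    At w2: □◇r is true, □s is false, so □◇r ∨ □s is true.
      At w2: □◇r requires ◇r at every successor {w0, w1, w3, w4, w5}.
        At w0: ◇r is true.
        At w1: ◇r is true.
        At w3: ◇r is true.
        At w4: ◇r is true.
        At w5: ◇r is true.
      So □◇r is true at w2.
      At w2: □s requires s at every successor {w0, w1, w3, w4, w5}.
        s fails at w0, so □s is false at w2.

No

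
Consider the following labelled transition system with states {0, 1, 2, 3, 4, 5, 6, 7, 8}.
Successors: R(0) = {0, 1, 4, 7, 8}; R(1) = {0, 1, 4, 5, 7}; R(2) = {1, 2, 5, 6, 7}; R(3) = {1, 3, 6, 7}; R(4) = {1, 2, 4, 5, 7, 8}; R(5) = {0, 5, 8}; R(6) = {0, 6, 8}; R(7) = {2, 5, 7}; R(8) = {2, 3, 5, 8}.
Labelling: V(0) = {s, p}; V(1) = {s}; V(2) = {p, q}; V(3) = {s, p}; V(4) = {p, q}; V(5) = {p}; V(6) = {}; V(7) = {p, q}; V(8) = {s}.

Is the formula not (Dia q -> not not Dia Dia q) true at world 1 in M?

At 1: Dia q -> not not Dia Dia q is true, so not (Dia q -> not not Dia Dia q) is false.
  At 1: Dia q is true, not not Dia Dia q is true, so Dia q -> not not Dia Dia q is true.
    At 1: Dia q requires q at some successor in {0, 1, 4, 5, 7}.
      q holds at 4, so Dia q is true at 1.
    At 1: not Dia Dia q is false, so not not Dia Dia q is true.
      At 1: Dia Dia q is true, so not Dia Dia q is false.

No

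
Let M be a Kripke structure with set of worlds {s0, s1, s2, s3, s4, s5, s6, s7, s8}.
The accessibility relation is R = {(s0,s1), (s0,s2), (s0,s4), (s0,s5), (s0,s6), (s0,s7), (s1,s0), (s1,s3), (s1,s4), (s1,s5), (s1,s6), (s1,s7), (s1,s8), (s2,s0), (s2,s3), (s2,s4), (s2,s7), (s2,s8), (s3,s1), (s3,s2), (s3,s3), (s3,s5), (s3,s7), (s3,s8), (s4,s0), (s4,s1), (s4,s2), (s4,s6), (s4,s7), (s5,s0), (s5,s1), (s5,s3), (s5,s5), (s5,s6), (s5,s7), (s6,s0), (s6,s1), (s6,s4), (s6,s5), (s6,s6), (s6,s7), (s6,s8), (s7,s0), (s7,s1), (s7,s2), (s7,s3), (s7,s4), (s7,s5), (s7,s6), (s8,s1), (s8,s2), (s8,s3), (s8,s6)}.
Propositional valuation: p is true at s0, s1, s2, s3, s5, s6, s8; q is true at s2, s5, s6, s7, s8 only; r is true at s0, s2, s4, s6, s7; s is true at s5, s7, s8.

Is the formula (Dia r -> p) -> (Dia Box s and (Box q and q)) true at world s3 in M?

At s3: Dia r -> p is true, Dia Box s and (Box q and q) is false, so (Dia r -> p) -> (Dia Box s and (Box q and q)) is false.
  At s3: Dia r is true, p is true, so Dia r -> p is true.
    At s3: Dia r requires r at some successor in {s1, s2, s3, s5, s7, s8}.
      r holds at s2, so Dia r is true at s3.
  At s3: Dia Box s is false, Box q and q is false, so Dia Box s and (Box q and q) is false.
    At s3: Dia Box s requires Box s at some successor in {s1, s2, s3, s5, s7, s8}.
      At s1: Box s is false.
      At s2: Box s is false.
      At s3: Box s is false.
      At s5: Box s is false.
      At s7: Box s is false.
      At s8: Box s is false.
    So Dia Box s is false at s3.
    At s3: Box q is false, q is false, so Box q and q is false.
      At s3: Box q requires q at every successor {s1, s2, s3, s5, s7, s8}.
        q fails at s1, so Box q is false at s3.

No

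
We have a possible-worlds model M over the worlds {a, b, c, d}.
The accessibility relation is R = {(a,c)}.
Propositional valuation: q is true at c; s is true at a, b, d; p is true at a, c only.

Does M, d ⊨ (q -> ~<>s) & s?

Yes

At d: q -> ~<>s is true, s is true, so (q -> ~<>s) & s is true.
  At d: q is false, ~<>s is true, so q -> ~<>s is true.
    At d: <>s is false, so ~<>s is true.
      At d: no accessible worlds, so <>s is false.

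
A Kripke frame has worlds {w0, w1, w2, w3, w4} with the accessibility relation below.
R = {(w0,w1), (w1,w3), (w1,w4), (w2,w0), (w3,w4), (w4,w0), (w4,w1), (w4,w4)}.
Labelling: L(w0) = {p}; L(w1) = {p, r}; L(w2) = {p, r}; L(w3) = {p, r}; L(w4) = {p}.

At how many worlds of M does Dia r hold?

3

Let φ = Dia r. Evaluate φ at each world:
  w0 (successors {w1}): φ is true.
  w1 (successors {w3, w4}): φ is true.
  w2 (successors {w0}): φ is false.
  w3 (successors {w4}): φ is false.
  w4 (successors {w0, w1, w4}): φ is true.
For instance, at w0:
  At w0: Dia r requires r at some successor in {w1}.
    r holds at w1, so Dia r is true at w0.
Satisfying worlds: {w0, w1, w4}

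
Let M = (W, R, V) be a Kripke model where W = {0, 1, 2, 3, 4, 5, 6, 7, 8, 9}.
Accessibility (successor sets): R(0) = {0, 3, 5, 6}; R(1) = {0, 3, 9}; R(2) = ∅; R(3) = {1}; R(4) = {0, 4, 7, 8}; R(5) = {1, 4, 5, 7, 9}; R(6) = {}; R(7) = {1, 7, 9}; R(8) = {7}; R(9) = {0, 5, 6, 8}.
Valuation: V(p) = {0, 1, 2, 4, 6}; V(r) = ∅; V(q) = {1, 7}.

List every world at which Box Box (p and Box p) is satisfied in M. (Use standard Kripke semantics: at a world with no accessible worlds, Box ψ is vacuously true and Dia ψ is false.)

2, 6

Let φ = Box Box (p and Box p). Evaluate φ at each world:
  0 (successors {0, 3, 5, 6}): φ is false.
  1 (successors {0, 3, 9}): φ is false.
  2 (successors ∅): φ is true.
  3 (successors {1}): φ is false.
  4 (successors {0, 4, 7, 8}): φ is false.
  5 (successors {1, 4, 5, 7, 9}): φ is false.
  6 (successors ∅): φ is true.
  7 (successors {1, 7, 9}): φ is false.
  8 (successors {7}): φ is false.
  9 (successors {0, 5, 6, 8}): φ is false.
For instance, at 0:
  At 0: Box Box (p and Box p) requires Box (p and Box p) at every successor {0, 3, 5, 6}.
    Box (p and Box p) fails at 0, so Box Box (p and Box p) is false at 0.
      At 0: Box (p and Box p) requires p and Box p at every successor {0, 3, 5, 6}.
        p and Box p fails at 0, so Box (p and Box p) is false at 0.
Satisfying worlds: {2, 6}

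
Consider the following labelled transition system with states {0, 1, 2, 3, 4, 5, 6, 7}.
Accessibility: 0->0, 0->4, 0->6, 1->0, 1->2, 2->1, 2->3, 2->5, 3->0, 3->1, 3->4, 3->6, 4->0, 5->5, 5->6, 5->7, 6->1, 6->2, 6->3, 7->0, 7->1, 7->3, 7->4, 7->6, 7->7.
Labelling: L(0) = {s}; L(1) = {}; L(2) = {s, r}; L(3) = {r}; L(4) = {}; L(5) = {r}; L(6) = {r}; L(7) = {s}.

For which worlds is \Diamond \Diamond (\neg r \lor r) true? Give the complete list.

Recall that \Diamond ψ holds at a world iff ψ holds at some accessible world.
Let φ = \Diamond \Diamond (\neg r \lor r). Evaluate φ at each world:
  0 (successors {0, 4, 6}): φ is true.
  1 (successors {0, 2}): φ is true.
  2 (successors {1, 3, 5}): φ is true.
  3 (successors {0, 1, 4, 6}): φ is true.
  4 (successors {0}): φ is true.
  5 (successors {5, 6, 7}): φ is true.
  6 (successors {1, 2, 3}): φ is true.
  7 (successors {0, 1, 3, 4, 6, 7}): φ is true.
For instance, at 7:
  At 7: \Diamond \Diamond (\neg r \lor r) requires \Diamond (\neg r \lor r) at some successor in {0, 1, 3, 4, 6, 7}.
    \Diamond (\neg r \lor r) holds at 0, so \Diamond \Diamond (\neg r \lor r) is true at 7.
      At 0: \Diamond (\neg r \lor r) requires \neg r \lor r at some successor in {0, 4, 6}.
        \neg r \lor r holds at 0, so \Diamond (\neg r \lor r) is true at 0.
Satisfying worlds: {0, 1, 2, 3, 4, 5, 6, 7}

0, 1, 2, 3, 4, 5, 6, 7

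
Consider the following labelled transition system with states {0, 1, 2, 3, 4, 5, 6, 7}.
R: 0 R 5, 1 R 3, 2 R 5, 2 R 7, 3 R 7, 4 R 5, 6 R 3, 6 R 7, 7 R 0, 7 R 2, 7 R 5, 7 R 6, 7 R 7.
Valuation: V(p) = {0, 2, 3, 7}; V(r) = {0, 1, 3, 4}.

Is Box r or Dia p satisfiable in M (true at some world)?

Let φ = Box r or Dia p. Evaluate φ at each world:
  0 (successors {5}): φ is false.
  1 (successors {3}): φ is true.
  2 (successors {5, 7}): φ is true.
  3 (successors {7}): φ is true.
  4 (successors {5}): φ is false.
  5 (successors ∅): φ is true.
  6 (successors {3, 7}): φ is true.
  7 (successors {0, 2, 5, 6, 7}): φ is true.
Detail at 1 (witness):
  At 1: Box r is true, Dia p is true, so Box r or Dia p is true.
    At 1: Box r requires r at every successor {3}.
      At 3: r is true.
    So Box r is true at 1.
    At 1: Dia p requires p at some successor in {3}.
      p holds at 3, so Dia p is true at 1.

Yes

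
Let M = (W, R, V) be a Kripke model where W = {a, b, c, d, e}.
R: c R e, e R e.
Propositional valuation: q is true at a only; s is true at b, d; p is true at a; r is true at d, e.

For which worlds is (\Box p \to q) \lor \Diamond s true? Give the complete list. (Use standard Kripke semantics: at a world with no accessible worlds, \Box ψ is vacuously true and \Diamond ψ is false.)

a, c, e

Recall that \Box ψ holds at a world iff ψ holds at every accessible world, and \Diamond ψ holds iff ψ holds at some accessible world.
Let φ = (\Box p \to q) \lor \Diamond s. Evaluate φ at each world:
  a (successors ∅): φ is true.
  b (successors ∅): φ is false.
  c (successors {e}): φ is true.
  d (successors ∅): φ is false.
  e (successors {e}): φ is true.
For instance, at e:
  At e: \Box p \to q is true, \Diamond s is false, so (\Box p \to q) \lor \Diamond s is true.
    At e: \Box p is false, q is false, so \Box p \to q is true.
      At e: \Box p requires p at every successor {e}.
        p fails at e, so \Box p is false at e.
    At e: \Diamond s requires s at some successor in {e}.
      At e: s is false.
    So \Diamond s is false at e.
Satisfying worlds: {a, c, e}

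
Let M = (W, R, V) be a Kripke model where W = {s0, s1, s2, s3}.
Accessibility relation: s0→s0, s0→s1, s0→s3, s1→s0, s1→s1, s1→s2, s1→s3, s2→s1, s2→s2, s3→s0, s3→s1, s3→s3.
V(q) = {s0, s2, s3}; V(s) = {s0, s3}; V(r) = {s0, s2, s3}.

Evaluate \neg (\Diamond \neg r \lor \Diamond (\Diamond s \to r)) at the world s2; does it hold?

No

Recall that \Diamond ψ holds at a world iff ψ holds at some accessible world.
At s2: \Diamond \neg r \lor \Diamond (\Diamond s \to r) is true, so \neg (\Diamond \neg r \lor \Diamond (\Diamond s \to r)) is false.
  At s2: \Diamond \neg r is true, \Diamond (\Diamond s \to r) is true, so \Diamond \neg r \lor \Diamond (\Diamond s \to r) is true.
    At s2: \Diamond \neg r requires \neg r at some successor in {s1, s2}.
      \neg r holds at s1, so \Diamond \neg r is true at s2.
    At s2: \Diamond (\Diamond s \to r) requires \Diamond s \to r at some successor in {s1, s2}.
      \Diamond s \to r holds at s2, so \Diamond (\Diamond s \to r) is true at s2.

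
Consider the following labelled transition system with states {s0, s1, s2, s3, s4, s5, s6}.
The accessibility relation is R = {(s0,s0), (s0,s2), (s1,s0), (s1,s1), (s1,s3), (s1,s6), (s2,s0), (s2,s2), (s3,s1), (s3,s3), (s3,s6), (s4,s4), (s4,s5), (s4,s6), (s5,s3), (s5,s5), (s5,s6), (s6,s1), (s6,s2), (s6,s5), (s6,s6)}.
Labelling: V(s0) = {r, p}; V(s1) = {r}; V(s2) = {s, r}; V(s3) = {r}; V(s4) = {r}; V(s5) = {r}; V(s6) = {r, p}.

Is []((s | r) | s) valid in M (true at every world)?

Let φ = []((s | r) | s). Evaluate φ at each world:
  s0 (successors {s0, s2}): φ is true.
  s1 (successors {s0, s1, s3, s6}): φ is true.
  s2 (successors {s0, s2}): φ is true.
  s3 (successors {s1, s3, s6}): φ is true.
  s4 (successors {s4, s5, s6}): φ is true.
  s5 (successors {s3, s5, s6}): φ is true.
  s6 (successors {s1, s2, s5, s6}): φ is true.
For instance, at s3:
  At s3: []((s | r) | s) requires (s | r) | s at every successor {s1, s3, s6}.
    At s1: (s | r) | s is true.
    At s3: (s | r) | s is true.
    At s6: (s | r) | s is true.
  So []((s | r) | s) is true at s3.

Yes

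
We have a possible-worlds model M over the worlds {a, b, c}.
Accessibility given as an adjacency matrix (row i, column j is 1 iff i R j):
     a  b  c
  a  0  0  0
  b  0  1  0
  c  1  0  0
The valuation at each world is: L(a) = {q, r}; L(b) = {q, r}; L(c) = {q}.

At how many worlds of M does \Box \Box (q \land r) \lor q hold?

3

Let φ = \Box \Box (q \land r) \lor q. Evaluate φ at each world:
  a (successors ∅): φ is true.
  b (successors {b}): φ is true.
  c (successors {a}): φ is true.
For instance, at c:
  At c: \Box \Box (q \land r) is true, q is true, so \Box \Box (q \land r) \lor q is true.
    At c: \Box \Box (q \land r) requires \Box (q \land r) at every successor {a}.
      At a: \Box (q \land r) is true.
    So \Box \Box (q \land r) is true at c.
Satisfying worlds: {a, b, c}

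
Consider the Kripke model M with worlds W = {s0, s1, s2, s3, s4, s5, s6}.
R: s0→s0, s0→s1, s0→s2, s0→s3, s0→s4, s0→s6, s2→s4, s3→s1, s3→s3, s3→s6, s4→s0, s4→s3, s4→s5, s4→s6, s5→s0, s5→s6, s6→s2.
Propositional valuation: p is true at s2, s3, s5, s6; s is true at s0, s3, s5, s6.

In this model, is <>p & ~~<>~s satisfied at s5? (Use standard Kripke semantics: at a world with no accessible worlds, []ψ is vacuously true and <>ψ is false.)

At s5: <>p is true, ~~<>~s is false, so <>p & ~~<>~s is false.
  At s5: <>p requires p at some successor in {s0, s6}.
    p holds at s6, so <>p is true at s5.
  At s5: ~<>~s is true, so ~~<>~s is false.
    At s5: <>~s is false, so ~<>~s is true.
      At s5: <>~s requires ~s at some successor in {s0, s6}.
        At s0: ~s is false.
        At s6: ~s is false.
      So <>~s is false at s5.

No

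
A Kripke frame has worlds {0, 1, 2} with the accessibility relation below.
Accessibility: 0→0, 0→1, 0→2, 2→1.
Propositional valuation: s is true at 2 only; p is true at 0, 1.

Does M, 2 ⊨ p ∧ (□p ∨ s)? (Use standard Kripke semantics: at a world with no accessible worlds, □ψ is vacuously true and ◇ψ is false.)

No

At 2: p is false, □p ∨ s is true, so p ∧ (□p ∨ s) is false.
  At 2: □p is true, s is true, so □p ∨ s is true.
    At 2: □p requires p at every successor {1}.
      At 1: p is true.
    So □p is true at 2.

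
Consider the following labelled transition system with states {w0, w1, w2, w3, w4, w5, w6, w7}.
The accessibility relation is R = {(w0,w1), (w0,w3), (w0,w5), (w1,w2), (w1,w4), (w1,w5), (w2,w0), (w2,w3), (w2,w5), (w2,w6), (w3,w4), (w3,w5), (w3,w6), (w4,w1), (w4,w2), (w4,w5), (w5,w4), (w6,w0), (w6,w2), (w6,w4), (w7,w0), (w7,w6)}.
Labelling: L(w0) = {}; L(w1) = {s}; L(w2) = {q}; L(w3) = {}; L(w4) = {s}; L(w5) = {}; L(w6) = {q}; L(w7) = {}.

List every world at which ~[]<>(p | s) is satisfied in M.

Recall that []ψ holds at a world iff ψ holds at every accessible world, and <>ψ holds iff ψ holds at some accessible world.
Let φ = ~[]<>(p | s). Evaluate φ at each world:
  w0 (successors {w1, w3, w5}): φ is false.
  w1 (successors {w2, w4, w5}): φ is true.
  w2 (successors {w0, w3, w5, w6}): φ is false.
  w3 (successors {w4, w5, w6}): φ is false.
  w4 (successors {w1, w2, w5}): φ is true.
  w5 (successors {w4}): φ is false.
  w6 (successors {w0, w2, w4}): φ is true.
  w7 (successors {w0, w6}): φ is false.
For instance, at w4:
  At w4: []<>(p | s) is false, so ~[]<>(p | s) is true.
    At w4: []<>(p | s) requires <>(p | s) at every successor {w1, w2, w5}.
      <>(p | s) fails at w2, so []<>(p | s) is false at w4.
Satisfying worlds: {w1, w4, w6}

w1, w4, w6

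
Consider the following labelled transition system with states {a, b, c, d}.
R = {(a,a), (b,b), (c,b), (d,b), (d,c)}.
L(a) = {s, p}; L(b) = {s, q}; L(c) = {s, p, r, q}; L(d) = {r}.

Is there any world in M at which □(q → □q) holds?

Yes

Recall that □ψ holds at a world iff ψ holds at every accessible world, and ◇ψ holds iff ψ holds at some accessible world.
Let φ = □(q → □q). Evaluate φ at each world:
  a (successors {a}): φ is true.
  b (successors {b}): φ is true.
  c (successors {b}): φ is true.
  d (successors {b, c}): φ is true.
Detail at a (witness):
  At a: □(q → □q) requires q → □q at every successor {a}.
      At a: q is false, □q is false, so q → □q is true.
  So □(q → □q) is true at a.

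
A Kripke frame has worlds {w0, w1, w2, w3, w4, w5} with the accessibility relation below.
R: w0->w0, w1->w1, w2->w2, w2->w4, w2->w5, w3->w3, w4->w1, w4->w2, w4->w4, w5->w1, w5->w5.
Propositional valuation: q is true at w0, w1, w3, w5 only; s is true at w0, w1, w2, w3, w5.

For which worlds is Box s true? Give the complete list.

w0, w1, w3, w5

Recall that Box ψ holds at a world iff ψ holds at every accessible world, and Dia ψ holds iff ψ holds at some accessible world.
Let φ = Box s. Evaluate φ at each world:
  w0 (successors {w0}): φ is true.
  w1 (successors {w1}): φ is true.
  w2 (successors {w2, w4, w5}): φ is false.
  w3 (successors {w3}): φ is true.
  w4 (successors {w1, w2, w4}): φ is false.
  w5 (successors {w1, w5}): φ is true.
For instance, at w0:
  At w0: Box s requires s at every successor {w0}.
    At w0: s is true.
  So Box s is true at w0.
Satisfying worlds: {w0, w1, w3, w5}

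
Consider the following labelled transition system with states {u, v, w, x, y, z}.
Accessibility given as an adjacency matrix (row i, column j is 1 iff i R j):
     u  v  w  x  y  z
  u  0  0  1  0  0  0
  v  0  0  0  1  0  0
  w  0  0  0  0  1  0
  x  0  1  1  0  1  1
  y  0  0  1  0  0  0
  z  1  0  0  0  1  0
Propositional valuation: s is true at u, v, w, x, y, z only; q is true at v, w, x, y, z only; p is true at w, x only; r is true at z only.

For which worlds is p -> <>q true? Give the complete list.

Let φ = p -> <>q. Evaluate φ at each world:
  u (successors {w}): φ is true.
  v (successors {x}): φ is true.
  w (successors {y}): φ is true.
  x (successors {v, w, y, z}): φ is true.
  y (successors {w}): φ is true.
  z (successors {u, y}): φ is true.
For instance, at x:
  At x: p is true, <>q is true, so p -> <>q is true.
    At x: <>q requires q at some successor in {v, w, y, z}.
      q holds at v, so <>q is true at x.
Satisfying worlds: {u, v, w, x, y, z}

u, v, w, x, y, z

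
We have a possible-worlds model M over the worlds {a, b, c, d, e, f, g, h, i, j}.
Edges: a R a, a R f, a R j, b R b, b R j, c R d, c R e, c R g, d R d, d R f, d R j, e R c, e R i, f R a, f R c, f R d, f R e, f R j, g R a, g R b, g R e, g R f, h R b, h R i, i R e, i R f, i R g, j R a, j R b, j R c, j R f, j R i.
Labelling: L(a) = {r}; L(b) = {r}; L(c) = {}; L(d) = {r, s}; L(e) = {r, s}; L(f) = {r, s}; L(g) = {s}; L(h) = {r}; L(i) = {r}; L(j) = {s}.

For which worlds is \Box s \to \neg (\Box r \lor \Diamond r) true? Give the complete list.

Let φ = \Box s \to \neg (\Box r \lor \Diamond r). Evaluate φ at each world:
  a (successors {a, f, j}): φ is true.
  b (successors {b, j}): φ is true.
  c (successors {d, e, g}): φ is false.
  d (successors {d, f, j}): φ is false.
  e (successors {c, i}): φ is true.
  f (successors {a, c, d, e, j}): φ is true.
  g (successors {a, b, e, f}): φ is true.
  h (successors {b, i}): φ is true.
  i (successors {e, f, g}): φ is false.
  j (successors {a, b, c, f, i}): φ is true.
For instance, at e:
  At e: \Box s is false, \neg (\Box r \lor \Diamond r) is false, so \Box s \to \neg (\Box r \lor \Diamond r) is true.
    At e: \Box s requires s at every successor {c, i}.
      s fails at c, so \Box s is false at e.
    At e: \Box r \lor \Diamond r is true, so \neg (\Box r \lor \Diamond r) is false.
      At e: \Box r is false, \Diamond r is true, so \Box r \lor \Diamond r is true.
Satisfying worlds: {a, b, e, f, g, h, j}

a, b, e, f, g, h, j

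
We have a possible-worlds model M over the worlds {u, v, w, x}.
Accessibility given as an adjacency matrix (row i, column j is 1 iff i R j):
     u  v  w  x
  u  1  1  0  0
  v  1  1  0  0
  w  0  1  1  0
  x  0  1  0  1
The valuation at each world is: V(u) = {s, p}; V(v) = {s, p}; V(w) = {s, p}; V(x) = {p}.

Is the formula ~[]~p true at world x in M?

Yes

Recall that []ψ holds at a world iff ψ holds at every accessible world, and <>ψ holds iff ψ holds at some accessible world.
At x: []~p is false, so ~[]~p is true.
  At x: []~p requires ~p at every successor {v, x}.
    ~p fails at v, so []~p is false at x.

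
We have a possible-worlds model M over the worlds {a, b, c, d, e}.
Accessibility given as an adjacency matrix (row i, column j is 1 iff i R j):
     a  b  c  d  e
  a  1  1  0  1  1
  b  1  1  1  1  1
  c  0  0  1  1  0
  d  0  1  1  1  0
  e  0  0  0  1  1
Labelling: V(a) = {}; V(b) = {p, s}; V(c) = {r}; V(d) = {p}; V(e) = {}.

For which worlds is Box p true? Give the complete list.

none

Let φ = Box p. Evaluate φ at each world:
  a (successors {a, b, d, e}): φ is false.
  b (successors {a, b, c, d, e}): φ is false.
  c (successors {c, d}): φ is false.
  d (successors {b, c, d}): φ is false.
  e (successors {d, e}): φ is false.
For instance, at c:
  At c: Box p requires p at every successor {c, d}.
    p fails at c, so Box p is false at c.
Satisfying worlds: none.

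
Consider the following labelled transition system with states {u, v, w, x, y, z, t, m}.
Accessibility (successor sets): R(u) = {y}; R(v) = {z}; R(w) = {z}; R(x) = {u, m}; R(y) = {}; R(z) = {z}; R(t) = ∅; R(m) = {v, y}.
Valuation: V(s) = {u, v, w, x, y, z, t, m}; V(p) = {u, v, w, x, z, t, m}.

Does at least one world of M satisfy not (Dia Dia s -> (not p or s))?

No

Let φ = not (Dia Dia s -> (not p or s)). Evaluate φ at each world:
  u (successors {y}): φ is false.
  v (successors {z}): φ is false.
  w (successors {z}): φ is false.
  x (successors {u, m}): φ is false.
  y (successors ∅): φ is false.
  z (successors {z}): φ is false.
  t (successors ∅): φ is false.
  m (successors {v, y}): φ is false.
For instance, at m:
  At m: Dia Dia s -> (not p or s) is true, so not (Dia Dia s -> (not p or s)) is false.
    At m: Dia Dia s is true, not p or s is true, so Dia Dia s -> (not p or s) is true.
      At m: Dia Dia s requires Dia s at some successor in {v, y}.
        Dia s holds at v, so Dia Dia s is true at m.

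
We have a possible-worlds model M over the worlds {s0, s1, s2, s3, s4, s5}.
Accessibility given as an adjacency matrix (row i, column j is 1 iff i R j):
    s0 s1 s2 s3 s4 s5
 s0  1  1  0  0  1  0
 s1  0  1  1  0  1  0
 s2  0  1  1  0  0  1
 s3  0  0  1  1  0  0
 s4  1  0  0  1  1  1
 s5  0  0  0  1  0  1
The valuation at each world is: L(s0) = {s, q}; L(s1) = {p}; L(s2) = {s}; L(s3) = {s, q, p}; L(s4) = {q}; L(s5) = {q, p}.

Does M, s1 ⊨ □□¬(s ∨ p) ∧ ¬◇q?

At s1: □□¬(s ∨ p) is false, ¬◇q is false, so □□¬(s ∨ p) ∧ ¬◇q is false.
  At s1: □□¬(s ∨ p) requires □¬(s ∨ p) at every successor {s1, s2, s4}.
    □¬(s ∨ p) fails at s1, so □□¬(s ∨ p) is false at s1.
      At s1: □¬(s ∨ p) requires ¬(s ∨ p) at every successor {s1, s2, s4}.
        ¬(s ∨ p) fails at s1, so □¬(s ∨ p) is false at s1.
  At s1: ◇q is true, so ¬◇q is false.
    At s1: ◇q requires q at some successor in {s1, s2, s4}.
      q holds at s4, so ◇q is true at s1.

No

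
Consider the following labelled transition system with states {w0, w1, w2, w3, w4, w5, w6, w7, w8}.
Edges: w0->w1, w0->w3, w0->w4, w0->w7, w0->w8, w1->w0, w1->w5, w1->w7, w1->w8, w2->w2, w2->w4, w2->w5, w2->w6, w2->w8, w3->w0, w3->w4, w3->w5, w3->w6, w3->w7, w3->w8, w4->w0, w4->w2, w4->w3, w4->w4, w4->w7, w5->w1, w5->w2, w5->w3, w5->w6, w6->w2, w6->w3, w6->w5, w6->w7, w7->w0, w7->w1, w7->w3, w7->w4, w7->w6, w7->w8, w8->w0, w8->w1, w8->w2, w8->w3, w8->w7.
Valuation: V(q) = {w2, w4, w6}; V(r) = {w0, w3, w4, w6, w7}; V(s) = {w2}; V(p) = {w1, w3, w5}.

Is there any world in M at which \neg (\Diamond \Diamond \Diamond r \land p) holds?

Recall that \Diamond ψ holds at a world iff ψ holds at some accessible world.
Let φ = \neg (\Diamond \Diamond \Diamond r \land p). Evaluate φ at each world:
  w0 (successors {w1, w3, w4, w7, w8}): φ is true.
  w1 (successors {w0, w5, w7, w8}): φ is false.
  w2 (successors {w2, w4, w5, w6, w8}): φ is true.
  w3 (successors {w0, w4, w5, w6, w7, w8}): φ is false.
  w4 (successors {w0, w2, w3, w4, w7}): φ is true.
  w5 (successors {w1, w2, w3, w6}): φ is false.
  w6 (successors {w2, w3, w5, w7}): φ is true.
  w7 (successors {w0, w1, w3, w4, w6, w8}): φ is true.
  w8 (successors {w0, w1, w2, w3, w7}): φ is true.
Detail at w0 (witness):
  At w0: \Diamond \Diamond \Diamond r \land p is false, so \neg (\Diamond \Diamond \Diamond r \land p) is true.
    At w0: \Diamond \Diamond \Diamond r is true, p is false, so \Diamond \Diamond \Diamond r \land p is false.
      At w0: \Diamond \Diamond \Diamond r requires \Diamond \Diamond r at some successor in {w1, w3, w4, w7, w8}.
        \Diamond \Diamond r holds at w1, so \Diamond \Diamond \Diamond r is true at w0.

Yes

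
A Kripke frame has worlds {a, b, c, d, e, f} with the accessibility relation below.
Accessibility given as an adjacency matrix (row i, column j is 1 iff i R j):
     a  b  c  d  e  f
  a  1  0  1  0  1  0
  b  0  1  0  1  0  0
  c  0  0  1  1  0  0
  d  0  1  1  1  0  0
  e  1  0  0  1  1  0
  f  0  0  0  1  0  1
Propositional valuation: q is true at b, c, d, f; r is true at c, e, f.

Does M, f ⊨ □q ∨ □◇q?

Yes

Recall that □ψ holds at a world iff ψ holds at every accessible world, and ◇ψ holds iff ψ holds at some accessible world.
At f: □q is true, □◇q is true, so □q ∨ □◇q is true.
  At f: □q requires q at every successor {d, f}.
    At d: q is true.
    At f: q is true.
  So □q is true at f.
  At f: □◇q requires ◇q at every successor {d, f}.
      At d: ◇q requires q at some successor in {b, c, d}.
        q holds at b, so ◇q is true at d.
      At f: ◇q requires q at some successor in {d, f}.
        q holds at d, so ◇q is true at f.
  So □◇q is true at f.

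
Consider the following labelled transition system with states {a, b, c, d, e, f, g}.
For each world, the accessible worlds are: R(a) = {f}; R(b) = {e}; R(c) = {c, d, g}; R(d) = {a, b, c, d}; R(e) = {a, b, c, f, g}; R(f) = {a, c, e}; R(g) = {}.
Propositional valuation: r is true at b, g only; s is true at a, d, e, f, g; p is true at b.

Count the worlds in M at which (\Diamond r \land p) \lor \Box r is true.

1

Let φ = (\Diamond r \land p) \lor \Box r. Evaluate φ at each world:
  a (successors {f}): φ is false.
  b (successors {e}): φ is false.
  c (successors {c, d, g}): φ is false.
  d (successors {a, b, c, d}): φ is false.
  e (successors {a, b, c, f, g}): φ is false.
  f (successors {a, c, e}): φ is false.
  g (successors ∅): φ is true.
For instance, at a:
  At a: \Diamond r \land p is false, \Box r is false, so (\Diamond r \land p) \lor \Box r is false.
    At a: \Diamond r is false, p is false, so \Diamond r \land p is false.
      At a: \Diamond r requires r at some successor in {f}.
        At f: r is false.
      So \Diamond r is false at a.
    At a: \Box r requires r at every successor {f}.
      r fails at f, so \Box r is false at a.
Satisfying worlds: {g}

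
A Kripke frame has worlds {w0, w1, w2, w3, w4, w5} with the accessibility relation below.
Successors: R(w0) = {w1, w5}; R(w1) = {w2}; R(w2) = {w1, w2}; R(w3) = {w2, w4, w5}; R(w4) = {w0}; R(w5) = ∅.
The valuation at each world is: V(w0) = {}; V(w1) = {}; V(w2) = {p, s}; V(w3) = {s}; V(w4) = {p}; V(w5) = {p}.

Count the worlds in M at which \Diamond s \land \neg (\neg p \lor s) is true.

Let φ = \Diamond s \land \neg (\neg p \lor s). Evaluate φ at each world:
  w0 (successors {w1, w5}): φ is false.
  w1 (successors {w2}): φ is false.
  w2 (successors {w1, w2}): φ is false.
  w3 (successors {w2, w4, w5}): φ is false.
  w4 (successors {w0}): φ is false.
  w5 (successors ∅): φ is false.
For instance, at w1:
  At w1: \Diamond s is true, \neg (\neg p \lor s) is false, so \Diamond s \land \neg (\neg p \lor s) is false.
    At w1: \Diamond s requires s at some successor in {w2}.
      s holds at w2, so \Diamond s is true at w1.
Satisfying worlds: none.

0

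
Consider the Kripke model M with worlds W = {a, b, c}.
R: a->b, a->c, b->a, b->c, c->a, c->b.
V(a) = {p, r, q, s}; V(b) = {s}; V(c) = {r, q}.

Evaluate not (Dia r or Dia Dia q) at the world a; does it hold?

At a: Dia r or Dia Dia q is true, so not (Dia r or Dia Dia q) is false.
  At a: Dia r is true, Dia Dia q is true, so Dia r or Dia Dia q is true.
    At a: Dia r requires r at some successor in {b, c}.
      r holds at c, so Dia r is true at a.
    At a: Dia Dia q requires Dia q at some successor in {b, c}.
      Dia q holds at b, so Dia Dia q is true at a.

No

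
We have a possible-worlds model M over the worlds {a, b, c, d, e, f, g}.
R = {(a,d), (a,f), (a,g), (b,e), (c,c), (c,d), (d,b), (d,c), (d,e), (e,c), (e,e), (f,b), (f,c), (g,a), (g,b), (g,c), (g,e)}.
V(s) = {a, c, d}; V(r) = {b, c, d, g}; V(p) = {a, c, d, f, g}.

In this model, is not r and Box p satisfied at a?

Yes

At a: not r is true, Box p is true, so not r and Box p is true.
  At a: Box p requires p at every successor {d, f, g}.
    At d: p is true.
    At f: p is true.
    At g: p is true.
  So Box p is true at a.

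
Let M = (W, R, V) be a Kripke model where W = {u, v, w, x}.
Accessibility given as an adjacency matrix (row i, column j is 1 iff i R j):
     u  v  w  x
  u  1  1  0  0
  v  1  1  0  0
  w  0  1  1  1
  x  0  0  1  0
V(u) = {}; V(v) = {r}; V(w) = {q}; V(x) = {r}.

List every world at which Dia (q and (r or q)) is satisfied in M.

Recall that Dia ψ holds at a world iff ψ holds at some accessible world.
Let φ = Dia (q and (r or q)). Evaluate φ at each world:
  u (successors {u, v}): φ is false.
  v (successors {u, v}): φ is false.
  w (successors {v, w, x}): φ is true.
  x (successors {w}): φ is true.
For instance, at v:
  At v: Dia (q and (r or q)) requires q and (r or q) at some successor in {u, v}.
    At u: q and (r or q) is false.
    At v: q and (r or q) is false.
  So Dia (q and (r or q)) is false at v.
Satisfying worlds: {w, x}

w, x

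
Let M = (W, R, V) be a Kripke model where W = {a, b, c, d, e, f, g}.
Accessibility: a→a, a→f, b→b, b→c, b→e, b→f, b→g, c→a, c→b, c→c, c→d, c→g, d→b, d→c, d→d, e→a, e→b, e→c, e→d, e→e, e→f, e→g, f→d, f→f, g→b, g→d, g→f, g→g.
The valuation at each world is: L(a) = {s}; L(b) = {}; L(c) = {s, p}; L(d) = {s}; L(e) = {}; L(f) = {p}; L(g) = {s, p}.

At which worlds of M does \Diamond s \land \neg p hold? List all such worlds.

a, b, d, e

Let φ = \Diamond s \land \neg p. Evaluate φ at each world:
  a (successors {a, f}): φ is true.
  b (successors {b, c, e, f, g}): φ is true.
  c (successors {a, b, c, d, g}): φ is false.
  d (successors {b, c, d}): φ is true.
  e (successors {a, b, c, d, e, f, g}): φ is true.
  f (successors {d, f}): φ is false.
  g (successors {b, d, f, g}): φ is false.
For instance, at b:
  At b: \Diamond s is true, \neg p is true, so \Diamond s \land \neg p is true.
    At b: \Diamond s requires s at some successor in {b, c, e, f, g}.
      s holds at c, so \Diamond s is true at b.
Satisfying worlds: {a, b, d, e}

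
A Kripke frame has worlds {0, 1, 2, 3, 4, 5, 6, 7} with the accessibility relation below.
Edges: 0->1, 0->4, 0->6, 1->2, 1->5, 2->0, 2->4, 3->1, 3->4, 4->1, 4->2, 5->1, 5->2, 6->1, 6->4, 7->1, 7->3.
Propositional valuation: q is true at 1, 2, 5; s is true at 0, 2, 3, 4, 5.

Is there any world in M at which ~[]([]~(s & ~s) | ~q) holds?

Let φ = ~[]([]~(s & ~s) | ~q). Evaluate φ at each world:
  0 (successors {1, 4, 6}): φ is false.
  1 (successors {2, 5}): φ is false.
  2 (successors {0, 4}): φ is false.
  3 (successors {1, 4}): φ is false.
  4 (successors {1, 2}): φ is false.
  5 (successors {1, 2}): φ is false.
  6 (successors {1, 4}): φ is false.
  7 (successors {1, 3}): φ is false.
For instance, at 2:
  At 2: []([]~(s & ~s) | ~q) is true, so ~[]([]~(s & ~s) | ~q) is false.
    At 2: []([]~(s & ~s) | ~q) requires []~(s & ~s) | ~q at every successor {0, 4}.
      At 0: []~(s & ~s) | ~q is true.
      At 4: []~(s & ~s) | ~q is true.
    So []([]~(s & ~s) | ~q) is true at 2.

No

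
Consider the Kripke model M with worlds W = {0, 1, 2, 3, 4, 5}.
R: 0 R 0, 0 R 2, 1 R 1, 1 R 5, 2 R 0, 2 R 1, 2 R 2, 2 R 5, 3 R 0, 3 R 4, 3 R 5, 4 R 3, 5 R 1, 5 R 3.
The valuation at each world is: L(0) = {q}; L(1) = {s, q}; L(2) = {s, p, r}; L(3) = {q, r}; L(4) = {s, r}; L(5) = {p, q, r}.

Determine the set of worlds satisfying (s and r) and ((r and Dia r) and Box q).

Let φ = (s and r) and ((r and Dia r) and Box q). Evaluate φ at each world:
  0 (successors {0, 2}): φ is false.
  1 (successors {1, 5}): φ is false.
  2 (successors {0, 1, 2, 5}): φ is false.
  3 (successors {0, 4, 5}): φ is false.
  4 (successors {3}): φ is true.
  5 (successors {1, 3}): φ is false.
For instance, at 0:
  At 0: s and r is false, (r and Dia r) and Box q is false, so (s and r) and ((r and Dia r) and Box q) is false.
    At 0: r and Dia r is false, Box q is false, so (r and Dia r) and Box q is false.
      At 0: r is false, Dia r is true, so r and Dia r is false.
      At 0: Box q requires q at every successor {0, 2}.
        q fails at 2, so Box q is false at 0.
Satisfying worlds: {4}

4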